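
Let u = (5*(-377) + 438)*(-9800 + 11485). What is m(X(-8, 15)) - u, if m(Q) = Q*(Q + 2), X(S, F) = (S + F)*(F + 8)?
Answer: 2464438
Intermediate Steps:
X(S, F) = (8 + F)*(F + S) (X(S, F) = (F + S)*(8 + F) = (8 + F)*(F + S))
m(Q) = Q*(2 + Q)
u = -2438195 (u = (-1885 + 438)*1685 = -1447*1685 = -2438195)
m(X(-8, 15)) - u = (15² + 8*15 + 8*(-8) + 15*(-8))*(2 + (15² + 8*15 + 8*(-8) + 15*(-8))) - 1*(-2438195) = (225 + 120 - 64 - 120)*(2 + (225 + 120 - 64 - 120)) + 2438195 = 161*(2 + 161) + 2438195 = 161*163 + 2438195 = 26243 + 2438195 = 2464438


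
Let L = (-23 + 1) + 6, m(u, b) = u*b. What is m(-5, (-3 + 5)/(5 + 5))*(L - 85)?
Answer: 101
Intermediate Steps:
m(u, b) = b*u
L = -16 (L = -22 + 6 = -16)
m(-5, (-3 + 5)/(5 + 5))*(L - 85) = (((-3 + 5)/(5 + 5))*(-5))*(-16 - 85) = ((2/10)*(-5))*(-101) = ((2*(⅒))*(-5))*(-101) = ((⅕)*(-5))*(-101) = -1*(-101) = 101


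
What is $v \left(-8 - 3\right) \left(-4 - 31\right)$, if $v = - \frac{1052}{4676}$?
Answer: $- \frac{14465}{167} \approx -86.617$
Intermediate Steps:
$v = - \frac{263}{1169}$ ($v = \left(-1052\right) \frac{1}{4676} = - \frac{263}{1169} \approx -0.22498$)
$v \left(-8 - 3\right) \left(-4 - 31\right) = - \frac{263 \left(-8 - 3\right) \left(-4 - 31\right)}{1169} = - \frac{263 \left(\left(-11\right) \left(-35\right)\right)}{1169} = \left(- \frac{263}{1169}\right) 385 = - \frac{14465}{167}$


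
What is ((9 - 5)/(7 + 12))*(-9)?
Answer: -36/19 ≈ -1.8947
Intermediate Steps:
((9 - 5)/(7 + 12))*(-9) = (4/19)*(-9) = -36/19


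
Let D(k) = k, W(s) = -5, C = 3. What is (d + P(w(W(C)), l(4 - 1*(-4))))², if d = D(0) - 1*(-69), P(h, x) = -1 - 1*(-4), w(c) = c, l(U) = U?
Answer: 5184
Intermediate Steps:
P(h, x) = 3 (P(h, x) = -1 + 4 = 3)
d = 69 (d = 0 - 1*(-69) = 0 + 69 = 69)
(d + P(w(W(C)), l(4 - 1*(-4))))² = (69 + 3)² = 72² = 5184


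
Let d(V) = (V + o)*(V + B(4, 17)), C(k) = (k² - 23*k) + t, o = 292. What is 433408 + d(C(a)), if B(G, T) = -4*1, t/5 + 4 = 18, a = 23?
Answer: 457300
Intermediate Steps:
t = 70 (t = -20 + 5*18 = -20 + 90 = 70)
B(G, T) = -4
C(k) = 70 + k² - 23*k (C(k) = (k² - 23*k) + 70 = 70 + k² - 23*k)
d(V) = (-4 + V)*(292 + V) (d(V) = (V + 292)*(V - 4) = (292 + V)*(-4 + V) = (-4 + V)*(292 + V))
433408 + d(C(a)) = 433408 + (-1168 + (70 + 23² - 23*23)² + 288*(70 + 23² - 23*23)) = 433408 + (-1168 + (70 + 529 - 529)² + 288*(70 + 529 - 529)) = 433408 + (-1168 + 70² + 288*70) = 433408 + (-1168 + 4900 + 20160) = 433408 + 23892 = 457300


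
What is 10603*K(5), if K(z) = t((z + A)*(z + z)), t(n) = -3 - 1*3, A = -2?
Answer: -63618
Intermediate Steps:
t(n) = -6 (t(n) = -3 - 3 = -6)
K(z) = -6
10603*K(5) = 10603*(-6) = -63618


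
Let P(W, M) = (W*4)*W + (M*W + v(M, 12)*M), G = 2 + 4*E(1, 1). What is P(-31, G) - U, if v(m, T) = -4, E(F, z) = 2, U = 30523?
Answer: -27029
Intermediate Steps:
G = 10 (G = 2 + 4*2 = 2 + 8 = 10)
P(W, M) = -4*M + 4*W² + M*W (P(W, M) = (W*4)*W + (M*W - 4*M) = (4*W)*W + (-4*M + M*W) = 4*W² + (-4*M + M*W) = -4*M + 4*W² + M*W)
P(-31, G) - U = (-4*10 + 4*(-31)² + 10*(-31)) - 1*30523 = (-40 + 4*961 - 310) - 30523 = (-40 + 3844 - 310) - 30523 = 3494 - 30523 = -27029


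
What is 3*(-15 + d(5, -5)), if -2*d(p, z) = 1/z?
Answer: -447/10 ≈ -44.700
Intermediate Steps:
d(p, z) = -1/(2*z)
3*(-15 + d(5, -5)) = 3*(-15 - ½/(-5)) = 3*(-15 - ½*(-⅕)) = 3*(-15 + ⅒) = 3*(-149/10) = -447/10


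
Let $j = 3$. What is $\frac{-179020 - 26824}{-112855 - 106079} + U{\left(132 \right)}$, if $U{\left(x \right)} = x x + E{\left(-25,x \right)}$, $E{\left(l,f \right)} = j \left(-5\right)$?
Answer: $\frac{1905813925}{109467} \approx 17410.0$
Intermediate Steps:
$E{\left(l,f \right)} = -15$ ($E{\left(l,f \right)} = 3 \left(-5\right) = -15$)
$U{\left(x \right)} = -15 + x^{2}$ ($U{\left(x \right)} = x x - 15 = x^{2} - 15 = -15 + x^{2}$)
$\frac{-179020 - 26824}{-112855 - 106079} + U{\left(132 \right)} = \frac{-179020 - 26824}{-112855 - 106079} - \left(15 - 132^{2}\right) = - \frac{205844}{-218934} + \left(-15 + 17424\right) = \left(-205844\right) \left(- \frac{1}{218934}\right) + 17409 = \frac{102922}{109467} + 17409 = \frac{1905813925}{109467}$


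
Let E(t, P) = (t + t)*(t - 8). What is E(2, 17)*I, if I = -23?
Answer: 552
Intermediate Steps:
E(t, P) = 2*t*(-8 + t) (E(t, P) = (2*t)*(-8 + t) = 2*t*(-8 + t))
E(2, 17)*I = (2*2*(-8 + 2))*(-23) = (2*2*(-6))*(-23) = -24*(-23) = 552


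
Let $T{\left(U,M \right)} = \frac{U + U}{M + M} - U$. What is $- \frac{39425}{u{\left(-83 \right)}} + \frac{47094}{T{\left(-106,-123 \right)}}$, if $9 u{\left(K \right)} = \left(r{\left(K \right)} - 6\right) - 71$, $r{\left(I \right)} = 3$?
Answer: $\frac{1273117347}{243164} \approx 5235.6$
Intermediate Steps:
$T{\left(U,M \right)} = - U + \frac{U}{M}$ ($T{\left(U,M \right)} = \frac{2 U}{2 M} - U = 2 U \frac{1}{2 M} - U = \frac{U}{M} - U = - U + \frac{U}{M}$)
$u{\left(K \right)} = - \frac{74}{9}$ ($u{\left(K \right)} = \frac{\left(3 - 6\right) - 71}{9} = \frac{-3 - 71}{9} = \frac{1}{9} \left(-74\right) = - \frac{74}{9}$)
$- \frac{39425}{u{\left(-83 \right)}} + \frac{47094}{T{\left(-106,-123 \right)}} = - \frac{39425}{- \frac{74}{9}} + \frac{47094}{\left(-1\right) \left(-106\right) - \frac{106}{-123}} = \left(-39425\right) \left(- \frac{9}{74}\right) + \frac{47094}{106 - - \frac{106}{123}} = \frac{354825}{74} + \frac{47094}{106 + \frac{106}{123}} = \frac{354825}{74} + \frac{47094}{\frac{13144}{123}} = \frac{354825}{74} + 47094 \cdot \frac{123}{13144} = \frac{354825}{74} + \frac{2896281}{6572} = \frac{1273117347}{243164}$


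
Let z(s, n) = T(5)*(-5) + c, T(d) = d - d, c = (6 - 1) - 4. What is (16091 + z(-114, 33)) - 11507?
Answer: 4585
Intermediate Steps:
c = 1 (c = 5 - 4 = 1)
T(d) = 0
z(s, n) = 1 (z(s, n) = 0*(-5) + 1 = 0 + 1 = 1)
(16091 + z(-114, 33)) - 11507 = (16091 + 1) - 11507 = 16092 - 11507 = 4585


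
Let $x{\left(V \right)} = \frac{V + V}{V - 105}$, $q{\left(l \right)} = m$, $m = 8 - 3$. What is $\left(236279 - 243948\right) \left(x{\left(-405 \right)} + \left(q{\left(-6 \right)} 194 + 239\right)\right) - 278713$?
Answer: $- \frac{162566141}{17} \approx -9.5627 \cdot 10^{6}$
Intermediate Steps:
$m = 5$
$q{\left(l \right)} = 5$
$x{\left(V \right)} = \frac{2 V}{-105 + V}$
$\left(236279 - 243948\right) \left(x{\left(-405 \right)} + \left(q{\left(-6 \right)} 194 + 239\right)\right) - 278713 = \left(236279 - 243948\right) \left(2 \left(-405\right) \frac{1}{-105 - 405} + \left(5 \cdot 194 + 239\right)\right) - 278713 = - 7669 \left(2 \left(-405\right) \frac{1}{-510} + \left(970 + 239\right)\right) - 278713 = - 7669 \left(2 \left(-405\right) \left(- \frac{1}{510}\right) + 1209\right) - 278713 = - 7669 \left(\frac{27}{17} + 1209\right) - 278713 = \left(-7669\right) \frac{20580}{17} - 278713 = - \frac{157828020}{17} - 278713 = - \frac{162566141}{17}$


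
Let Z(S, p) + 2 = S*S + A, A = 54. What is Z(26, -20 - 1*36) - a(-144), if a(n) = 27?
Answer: 701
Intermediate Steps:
Z(S, p) = 52 + S² (Z(S, p) = -2 + (S*S + 54) = -2 + (S² + 54) = -2 + (54 + S²) = 52 + S²)
Z(26, -20 - 1*36) - a(-144) = (52 + 26²) - 1*27 = (52 + 676) - 27 = 728 - 27 = 701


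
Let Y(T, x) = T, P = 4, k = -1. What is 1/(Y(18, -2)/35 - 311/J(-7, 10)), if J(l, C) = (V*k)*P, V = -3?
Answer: -420/10669 ≈ -0.039366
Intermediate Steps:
J(l, C) = 12 (J(l, C) = -3*(-1)*4 = 3*4 = 12)
1/(Y(18, -2)/35 - 311/J(-7, 10)) = 1/(18/35 - 311/12) = 1/(-10669/420) = -420/10669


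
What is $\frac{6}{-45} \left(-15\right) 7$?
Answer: $14$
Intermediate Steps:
$\frac{6}{-45} \left(-15\right) 7 = 6 \left(- \frac{1}{45}\right) \left(-15\right) 7 = \left(- \frac{2}{15}\right) \left(-15\right) 7 = 2 \cdot 7 = 14$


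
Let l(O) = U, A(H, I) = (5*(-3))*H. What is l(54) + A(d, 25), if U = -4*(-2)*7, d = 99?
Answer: -1429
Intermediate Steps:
U = 56 (U = 8*7 = 56)
A(H, I) = -15*H
l(O) = 56
l(54) + A(d, 25) = 56 - 15*99 = 56 - 1485 = -1429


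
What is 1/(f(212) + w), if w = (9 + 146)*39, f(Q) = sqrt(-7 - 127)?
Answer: 6045/36542159 - I*sqrt(134)/36542159 ≈ 0.00016543 - 3.1678e-7*I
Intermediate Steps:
f(Q) = I*sqrt(134) (f(Q) = sqrt(-134) = I*sqrt(134))
w = 6045 (w = 155*39 = 6045)
1/(f(212) + w) = 1/(I*sqrt(134) + 6045) = 1/(6045 + I*sqrt(134))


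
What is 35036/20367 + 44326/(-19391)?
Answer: -223404566/394936497 ≈ -0.56567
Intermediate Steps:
35036/20367 + 44326/(-19391) = 35036*(1/20367) + 44326*(-1/19391) = 35036/20367 - 44326/19391 = -223404566/394936497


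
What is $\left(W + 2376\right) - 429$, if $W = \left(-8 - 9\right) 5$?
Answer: $1862$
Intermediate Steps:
$W = -85$ ($W = \left(-17\right) 5 = -85$)
$\left(W + 2376\right) - 429 = \left(-85 + 2376\right) - 429 = 2291 - 429 = 1862$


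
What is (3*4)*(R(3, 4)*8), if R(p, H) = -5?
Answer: -480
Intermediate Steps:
(3*4)*(R(3, 4)*8) = (3*4)*(-5*8) = 12*(-40) = -480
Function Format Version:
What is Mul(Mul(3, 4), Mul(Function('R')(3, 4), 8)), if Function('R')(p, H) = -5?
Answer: -480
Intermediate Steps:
Mul(Mul(3, 4), Mul(Function('R')(3, 4), 8)) = Mul(Mul(3, 4), Mul(-5, 8)) = Mul(12, -40) = -480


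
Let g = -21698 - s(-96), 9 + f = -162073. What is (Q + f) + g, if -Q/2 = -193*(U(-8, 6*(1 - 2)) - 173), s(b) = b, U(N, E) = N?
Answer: -253550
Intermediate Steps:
f = -162082 (f = -9 - 162073 = -162082)
g = -21602 (g = -21698 - 1*(-96) = -21698 + 96 = -21602)
Q = -69866 (Q = -(-386)*(-8 - 173) = -(-386)*(-181) = -2*34933 = -69866)
(Q + f) + g = (-69866 - 162082) - 21602 = -231948 - 21602 = -253550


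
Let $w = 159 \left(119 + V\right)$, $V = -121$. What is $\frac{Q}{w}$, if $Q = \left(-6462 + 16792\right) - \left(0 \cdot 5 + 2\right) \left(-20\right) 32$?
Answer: $- \frac{1935}{53} \approx -36.509$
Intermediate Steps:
$w = -318$ ($w = 159 \left(119 - 121\right) = 159 \left(-2\right) = -318$)
$Q = 11610$ ($Q = 10330 - \left(0 + 2\right) \left(-20\right) 32 = 10330 - 2 \left(-20\right) 32 = 10330 - \left(-40\right) 32 = 10330 - -1280 = 10330 + 1280 = 11610$)
$\frac{Q}{w} = \frac{11610}{-318} = 11610 \left(- \frac{1}{318}\right) = - \frac{1935}{53}$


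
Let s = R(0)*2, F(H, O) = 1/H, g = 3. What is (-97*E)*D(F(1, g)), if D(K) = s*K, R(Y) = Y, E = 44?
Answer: 0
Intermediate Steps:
F(H, O) = 1/H
s = 0 (s = 0*2 = 0)
D(K) = 0 (D(K) = 0*K = 0)
(-97*E)*D(F(1, g)) = -97*44*0 = -4268*0 = 0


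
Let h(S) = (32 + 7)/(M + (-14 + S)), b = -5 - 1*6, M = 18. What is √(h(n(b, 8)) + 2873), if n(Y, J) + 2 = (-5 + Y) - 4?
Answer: 5*√4134/6 ≈ 53.580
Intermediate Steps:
b = -11 (b = -5 - 6 = -11)
n(Y, J) = -11 + Y (n(Y, J) = -2 + ((-5 + Y) - 4) = -2 + (-9 + Y) = -11 + Y)
h(S) = 39/(4 + S) (h(S) = (32 + 7)/(18 + (-14 + S)) = 39/(4 + S))
√(h(n(b, 8)) + 2873) = √(39/(4 + (-11 - 11)) + 2873) = √(39/(4 - 22) + 2873) = √(39/(-18) + 2873) = √(39*(-1/18) + 2873) = √(-13/6 + 2873) = √(17225/6) = 5*√4134/6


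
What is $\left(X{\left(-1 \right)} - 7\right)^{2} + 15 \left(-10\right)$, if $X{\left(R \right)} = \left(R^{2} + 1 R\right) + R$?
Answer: $-86$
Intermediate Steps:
$X{\left(R \right)} = R^{2} + 2 R$ ($X{\left(R \right)} = \left(R^{2} + R\right) + R = \left(R + R^{2}\right) + R = R^{2} + 2 R$)
$\left(X{\left(-1 \right)} - 7\right)^{2} + 15 \left(-10\right) = \left(- (2 - 1) - 7\right)^{2} + 15 \left(-10\right) = \left(\left(-1\right) 1 - 7\right)^{2} - 150 = \left(-1 - 7\right)^{2} - 150 = \left(-8\right)^{2} - 150 = 64 - 150 = -86$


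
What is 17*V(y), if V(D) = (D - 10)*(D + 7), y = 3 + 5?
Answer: -510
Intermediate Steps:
y = 8
V(D) = (-10 + D)*(7 + D)
17*V(y) = 17*(-70 + 8² - 3*8) = 17*(-70 + 64 - 24) = 17*(-30) = -510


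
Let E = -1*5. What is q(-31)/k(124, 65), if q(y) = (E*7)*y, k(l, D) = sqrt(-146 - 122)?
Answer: -1085*I*sqrt(67)/134 ≈ -66.277*I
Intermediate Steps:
E = -5
k(l, D) = 2*I*sqrt(67) (k(l, D) = sqrt(-268) = 2*I*sqrt(67))
q(y) = -35*y (q(y) = (-5*7)*y = -35*y)
q(-31)/k(124, 65) = (-35*(-31))/((2*I*sqrt(67))) = 1085*(-I*sqrt(67)/134) = -1085*I*sqrt(67)/134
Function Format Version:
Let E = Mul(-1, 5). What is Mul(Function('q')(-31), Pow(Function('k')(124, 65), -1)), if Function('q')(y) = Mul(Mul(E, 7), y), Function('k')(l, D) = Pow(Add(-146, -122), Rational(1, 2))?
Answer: Mul(Rational(-1085, 134), I, Pow(67, Rational(1, 2))) ≈ Mul(-66.277, I)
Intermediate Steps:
E = -5
Function('k')(l, D) = Mul(2, I, Pow(67, Rational(1, 2))) (Function('k')(l, D) = Pow(-268, Rational(1, 2)) = Mul(2, I, Pow(67, Rational(1, 2))))
Function('q')(y) = Mul(-35, y) (Function('q')(y) = Mul(Mul(-5, 7), y) = Mul(-35, y))
Mul(Function('q')(-31), Pow(Function('k')(124, 65), -1)) = Mul(Mul(-35, -31), Pow(Mul(2, I, Pow(67, Rational(1, 2))), -1)) = Mul(1085, Mul(Rational(-1, 134), I, Pow(67, Rational(1, 2)))) = Mul(Rational(-1085, 134), I, Pow(67, Rational(1, 2)))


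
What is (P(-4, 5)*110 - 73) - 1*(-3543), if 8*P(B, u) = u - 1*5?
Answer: 3470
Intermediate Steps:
P(B, u) = -5/8 + u/8 (P(B, u) = (u - 1*5)/8 = (u - 5)/8 = (-5 + u)/8 = -5/8 + u/8)
(P(-4, 5)*110 - 73) - 1*(-3543) = ((-5/8 + (⅛)*5)*110 - 73) - 1*(-3543) = ((-5/8 + 5/8)*110 - 73) + 3543 = (0*110 - 73) + 3543 = (0 - 73) + 3543 = -73 + 3543 = 3470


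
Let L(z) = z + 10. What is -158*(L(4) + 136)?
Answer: -23700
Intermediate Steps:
L(z) = 10 + z
-158*(L(4) + 136) = -158*((10 + 4) + 136) = -158*(14 + 136) = -158*150 = -23700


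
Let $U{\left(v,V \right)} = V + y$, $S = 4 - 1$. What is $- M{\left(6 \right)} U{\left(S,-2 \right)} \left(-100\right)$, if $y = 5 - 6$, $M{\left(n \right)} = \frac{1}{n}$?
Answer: $-50$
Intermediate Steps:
$S = 3$ ($S = 4 - 1 = 3$)
$y = -1$ ($y = 5 - 6 = -1$)
$U{\left(v,V \right)} = -1 + V$ ($U{\left(v,V \right)} = V - 1 = -1 + V$)
$- M{\left(6 \right)} U{\left(S,-2 \right)} \left(-100\right) = - \frac{-1 - 2}{6} \left(-100\right) = - \frac{1}{6} \left(-3\right) \left(-100\right) = - \frac{\left(-1\right) \left(-100\right)}{2} = \left(-1\right) 50 = -50$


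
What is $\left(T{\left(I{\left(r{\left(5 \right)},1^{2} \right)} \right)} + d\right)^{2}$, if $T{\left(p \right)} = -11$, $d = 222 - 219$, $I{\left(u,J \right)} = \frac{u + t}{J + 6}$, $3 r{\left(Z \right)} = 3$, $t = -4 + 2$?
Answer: $64$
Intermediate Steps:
$t = -2$
$r{\left(Z \right)} = 1$ ($r{\left(Z \right)} = \frac{1}{3} \cdot 3 = 1$)
$I{\left(u,J \right)} = \frac{-2 + u}{6 + J}$ ($I{\left(u,J \right)} = \frac{u - 2}{J + 6} = \frac{-2 + u}{6 + J}$)
$d = 3$ ($d = 222 - 219 = 3$)
$\left(T{\left(I{\left(r{\left(5 \right)},1^{2} \right)} \right)} + d\right)^{2} = \left(-11 + 3\right)^{2} = \left(-8\right)^{2} = 64$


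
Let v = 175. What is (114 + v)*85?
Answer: 24565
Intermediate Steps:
(114 + v)*85 = (114 + 175)*85 = 289*85 = 24565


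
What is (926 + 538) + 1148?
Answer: 2612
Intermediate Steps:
(926 + 538) + 1148 = 1464 + 1148 = 2612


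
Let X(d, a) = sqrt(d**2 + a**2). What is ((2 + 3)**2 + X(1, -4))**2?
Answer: (25 + sqrt(17))**2 ≈ 848.16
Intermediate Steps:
X(d, a) = sqrt(a**2 + d**2)
((2 + 3)**2 + X(1, -4))**2 = ((2 + 3)**2 + sqrt((-4)**2 + 1**2))**2 = (5**2 + sqrt(16 + 1))**2 = (25 + sqrt(17))**2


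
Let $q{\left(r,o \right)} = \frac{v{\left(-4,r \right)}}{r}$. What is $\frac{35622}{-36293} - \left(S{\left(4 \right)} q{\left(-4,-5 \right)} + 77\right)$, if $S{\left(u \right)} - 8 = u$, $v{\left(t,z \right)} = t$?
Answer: $- \frac{3265699}{36293} \approx -89.981$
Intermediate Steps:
$S{\left(u \right)} = 8 + u$
$q{\left(r,o \right)} = - \frac{4}{r}$
$\frac{35622}{-36293} - \left(S{\left(4 \right)} q{\left(-4,-5 \right)} + 77\right) = \frac{35622}{-36293} - \left(\left(8 + 4\right) \left(- \frac{4}{-4}\right) + 77\right) = 35622 \left(- \frac{1}{36293}\right) - \left(12 \left(\left(-4\right) \left(- \frac{1}{4}\right)\right) + 77\right) = - \frac{35622}{36293} - \left(12 \cdot 1 + 77\right) = - \frac{35622}{36293} - \left(12 + 77\right) = - \frac{35622}{36293} - 89 = - \frac{3265699}{36293}$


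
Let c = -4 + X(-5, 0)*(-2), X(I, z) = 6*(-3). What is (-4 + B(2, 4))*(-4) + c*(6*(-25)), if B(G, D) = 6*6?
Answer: -4928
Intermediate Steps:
X(I, z) = -18
B(G, D) = 36
c = 32 (c = -4 - 18*(-2) = -4 + 36 = 32)
(-4 + B(2, 4))*(-4) + c*(6*(-25)) = (-4 + 36)*(-4) + 32*(6*(-25)) = 32*(-4) + 32*(-150) = -128 - 4800 = -4928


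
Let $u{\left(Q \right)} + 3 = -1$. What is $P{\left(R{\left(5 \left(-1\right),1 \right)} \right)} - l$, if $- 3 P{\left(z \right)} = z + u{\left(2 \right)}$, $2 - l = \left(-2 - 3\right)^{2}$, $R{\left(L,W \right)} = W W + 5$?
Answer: $\frac{67}{3} \approx 22.333$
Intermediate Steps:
$u{\left(Q \right)} = -4$ ($u{\left(Q \right)} = -3 - 1 = -4$)
$R{\left(L,W \right)} = 5 + W^{2}$ ($R{\left(L,W \right)} = W^{2} + 5 = 5 + W^{2}$)
$l = -23$ ($l = 2 - \left(-2 - 3\right)^{2} = 2 - \left(-5\right)^{2} = 2 - 25 = -23$)
$P{\left(z \right)} = \frac{4}{3} - \frac{z}{3}$ ($P{\left(z \right)} = - \frac{z - 4}{3} = - \frac{-4 + z}{3} = \frac{4}{3} - \frac{z}{3}$)
$P{\left(R{\left(5 \left(-1\right),1 \right)} \right)} - l = \left(\frac{4}{3} - \frac{5 + 1^{2}}{3}\right) - -23 = \left(\frac{4}{3} - \frac{5 + 1}{3}\right) + 23 = \left(\frac{4}{3} - 2\right) + 23 = - \frac{2}{3} + 23 = \frac{67}{3}$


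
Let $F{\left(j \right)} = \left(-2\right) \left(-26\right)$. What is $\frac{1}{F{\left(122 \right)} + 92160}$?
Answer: $\frac{1}{92212} \approx 1.0845 \cdot 10^{-5}$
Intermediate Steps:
$F{\left(j \right)} = 52$
$\frac{1}{F{\left(122 \right)} + 92160} = \frac{1}{52 + 92160} = \frac{1}{92212}$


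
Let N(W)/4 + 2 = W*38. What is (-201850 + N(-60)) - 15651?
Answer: -226629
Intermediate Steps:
N(W) = -8 + 152*W (N(W) = -8 + 4*(W*38) = -8 + 4*(38*W) = -8 + 152*W)
(-201850 + N(-60)) - 15651 = (-201850 + (-8 + 152*(-60))) - 15651 = (-201850 + (-8 - 9120)) - 15651 = (-201850 - 9128) - 15651 = -210978 - 15651 = -226629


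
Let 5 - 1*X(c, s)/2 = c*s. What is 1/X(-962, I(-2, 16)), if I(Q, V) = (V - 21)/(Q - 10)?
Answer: 3/2435 ≈ 0.0012320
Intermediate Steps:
I(Q, V) = (-21 + V)/(-10 + Q)
X(c, s) = 10 - 2*c*s
1/X(-962, I(-2, 16)) = 1/(10 - 2*(-962)*(-21 + 16)/(-10 - 2)) = 1/(10 - 2*(-962)*-5/(-12)) = 1/(10 - 2*(-962)*(-1/12*(-5))) = 1/(10 - 2*(-962)*5/12) = 1/(10 + 2405/3) = 1/(2435/3) = 3/2435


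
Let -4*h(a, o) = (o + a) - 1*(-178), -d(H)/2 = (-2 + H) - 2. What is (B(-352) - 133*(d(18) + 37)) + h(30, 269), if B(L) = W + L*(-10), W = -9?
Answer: 8779/4 ≈ 2194.8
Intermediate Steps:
d(H) = 8 - 2*H (d(H) = -2*((-2 + H) - 2) = -2*(-4 + H) = 8 - 2*H)
B(L) = -9 - 10*L (B(L) = -9 + L*(-10) = -9 - 10*L)
h(a, o) = -89/2 - a/4 - o/4 (h(a, o) = -((o + a) - 1*(-178))/4 = -((a + o) + 178)/4 = -(178 + a + o)/4 = -89/2 - a/4 - o/4)
(B(-352) - 133*(d(18) + 37)) + h(30, 269) = ((-9 - 10*(-352)) - 133*((8 - 2*18) + 37)) + (-89/2 - 1/4*30 - 1/4*269) = ((-9 + 3520) - 133*((8 - 36) + 37)) + (-89/2 - 15/2 - 269/4) = (3511 - 133*(-28 + 37)) - 477/4 = (3511 - 133*9) - 477/4 = (3511 - 1197) - 477/4 = 2314 - 477/4 = 8779/4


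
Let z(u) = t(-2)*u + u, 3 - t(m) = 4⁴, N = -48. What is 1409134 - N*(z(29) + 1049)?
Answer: 1108702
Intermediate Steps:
t(m) = -253 (t(m) = 3 - 1*4⁴ = 3 - 1*256 = 3 - 256 = -253)
z(u) = -252*u (z(u) = -253*u + u = -252*u)
1409134 - N*(z(29) + 1049) = 1409134 - (-48)*(-252*29 + 1049) = 1409134 - (-48)*(-7308 + 1049) = 1409134 - (-48)*(-6259) = 1409134 - 1*300432 = 1409134 - 300432 = 1108702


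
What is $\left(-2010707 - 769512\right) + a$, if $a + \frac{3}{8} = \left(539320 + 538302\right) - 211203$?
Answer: $- \frac{15310403}{8} \approx -1.9138 \cdot 10^{6}$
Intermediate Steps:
$a = \frac{6931349}{8}$ ($a = - \frac{3}{8} + \left(\left(539320 + 538302\right) - 211203\right) = - \frac{3}{8} + \left(1077622 - 211203\right) = - \frac{3}{8} + 866419 = \frac{6931349}{8} \approx 8.6642 \cdot 10^{5}$)
$\left(-2010707 - 769512\right) + a = \left(-2010707 - 769512\right) + \frac{6931349}{8} = -2780219 + \frac{6931349}{8} = - \frac{15310403}{8}$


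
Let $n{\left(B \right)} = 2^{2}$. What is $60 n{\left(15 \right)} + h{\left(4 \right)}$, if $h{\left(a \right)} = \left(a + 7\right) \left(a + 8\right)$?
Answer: $372$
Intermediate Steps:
$h{\left(a \right)} = \left(7 + a\right) \left(8 + a\right)$
$n{\left(B \right)} = 4$
$60 n{\left(15 \right)} + h{\left(4 \right)} = 60 \cdot 4 + \left(56 + 4^{2} + 15 \cdot 4\right) = 240 + \left(56 + 16 + 60\right) = 240 + 132 = 372$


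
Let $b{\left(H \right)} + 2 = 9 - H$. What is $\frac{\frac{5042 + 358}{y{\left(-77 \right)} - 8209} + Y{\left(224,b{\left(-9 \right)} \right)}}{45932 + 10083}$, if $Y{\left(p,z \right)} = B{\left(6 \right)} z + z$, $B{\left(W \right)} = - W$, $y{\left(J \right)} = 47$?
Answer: $- \frac{65836}{45719443} \approx -0.00144$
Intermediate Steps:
$b{\left(H \right)} = 7 - H$ ($b{\left(H \right)} = -2 - \left(-9 + H\right) = 7 - H$)
$Y{\left(p,z \right)} = - 5 z$ ($Y{\left(p,z \right)} = \left(-1\right) 6 z + z = - 6 z + z = - 5 z$)
$\frac{\frac{5042 + 358}{y{\left(-77 \right)} - 8209} + Y{\left(224,b{\left(-9 \right)} \right)}}{45932 + 10083} = \frac{\frac{5042 + 358}{47 - 8209} - 5 \left(7 - -9\right)}{45932 + 10083} = \frac{\frac{5400}{-8162} - 5 \left(7 + 9\right)}{56015} = \left(5400 \left(- \frac{1}{8162}\right) - 80\right) \frac{1}{56015} = \left(- \frac{2700}{4081} - 80\right) \frac{1}{56015} = \left(- \frac{329180}{4081}\right) \frac{1}{56015} = - \frac{65836}{45719443}$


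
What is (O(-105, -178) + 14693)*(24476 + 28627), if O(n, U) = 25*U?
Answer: 543934029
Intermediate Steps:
(O(-105, -178) + 14693)*(24476 + 28627) = (25*(-178) + 14693)*(24476 + 28627) = (-4450 + 14693)*53103 = 10243*53103 = 543934029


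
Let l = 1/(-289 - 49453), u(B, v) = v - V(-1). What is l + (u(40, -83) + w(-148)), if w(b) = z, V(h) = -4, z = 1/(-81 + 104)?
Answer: -90331495/1144066 ≈ -78.957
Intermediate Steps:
z = 1/23 ≈ 0.043478
u(B, v) = 4 + v (u(B, v) = v - 1*(-4) = v + 4 = 4 + v)
w(b) = 1/23
l = -1/49742 (l = 1/(-49742) = -1/49742 ≈ -2.0104e-5)
l + (u(40, -83) + w(-148)) = -1/49742 + ((4 - 83) + 1/23) = -1/49742 + (-79 + 1/23) = -1/49742 - 1816/23 = -90331495/1144066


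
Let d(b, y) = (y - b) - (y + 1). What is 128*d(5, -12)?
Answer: -768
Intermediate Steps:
d(b, y) = -1 - b (d(b, y) = (y - b) - (1 + y) = (y - b) + (-1 - y) = -1 - b)
128*d(5, -12) = 128*(-1 - 1*5) = 128*(-1 - 5) = 128*(-6) = -768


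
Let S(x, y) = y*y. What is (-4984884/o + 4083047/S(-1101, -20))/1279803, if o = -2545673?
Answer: 1485156637033/186169139566800 ≈ 0.0079775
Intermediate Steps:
S(x, y) = y**2
(-4984884/o + 4083047/S(-1101, -20))/1279803 = (-4984884/(-2545673) + 4083047/((-20)**2))/1279803 = (-4984884*(-1/2545673) + 4083047/400)*(1/1279803) = (4984884/2545673 + 4083047*(1/400))*(1/1279803) = (4984884/2545673 + 4083047/400)*(1/1279803) = (10396096459231/1018269200)*(1/1279803) = 1485156637033/186169139566800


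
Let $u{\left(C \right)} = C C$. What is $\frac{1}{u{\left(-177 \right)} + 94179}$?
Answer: $\frac{1}{125508} \approx 7.9676 \cdot 10^{-6}$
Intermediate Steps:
$u{\left(C \right)} = C^{2}$
$\frac{1}{u{\left(-177 \right)} + 94179} = \frac{1}{\left(-177\right)^{2} + 94179} = \frac{1}{31329 + 94179} = \frac{1}{125508}$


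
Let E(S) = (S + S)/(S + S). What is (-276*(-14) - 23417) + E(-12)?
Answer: -19552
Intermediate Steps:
E(S) = 1 (E(S) = (2*S)/((2*S)) = (2*S)*(1/(2*S)) = 1)
(-276*(-14) - 23417) + E(-12) = (-276*(-14) - 23417) + 1 = (3864 - 23417) + 1 = -19553 + 1 = -19552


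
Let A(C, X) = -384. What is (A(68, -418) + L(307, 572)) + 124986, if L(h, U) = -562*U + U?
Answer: -196290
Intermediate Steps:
L(h, U) = -561*U
(A(68, -418) + L(307, 572)) + 124986 = (-384 - 561*572) + 124986 = (-384 - 320892) + 124986 = -321276 + 124986 = -196290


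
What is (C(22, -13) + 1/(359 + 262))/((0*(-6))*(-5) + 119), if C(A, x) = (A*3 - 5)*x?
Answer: -492452/73899 ≈ -6.6638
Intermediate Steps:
C(A, x) = x*(-5 + 3*A) (C(A, x) = (3*A - 5)*x = (-5 + 3*A)*x = x*(-5 + 3*A))
(C(22, -13) + 1/(359 + 262))/((0*(-6))*(-5) + 119) = (-13*(-5 + 3*22) + 1/(359 + 262))/((0*(-6))*(-5) + 119) = (-13*(-5 + 66) + 1/621)/(0*(-5) + 119) = (-13*61 + 1/621)/(0 + 119) = (-793 + 1/621)/119 = -492452/621*1/119 = -492452/73899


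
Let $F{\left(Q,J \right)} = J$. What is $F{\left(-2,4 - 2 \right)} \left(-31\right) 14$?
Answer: $-868$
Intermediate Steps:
$F{\left(-2,4 - 2 \right)} \left(-31\right) 14 = \left(4 - 2\right) \left(-31\right) 14 = 2 \left(-31\right) 14 = \left(-62\right) 14 = -868$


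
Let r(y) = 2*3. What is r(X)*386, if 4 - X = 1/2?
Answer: 2316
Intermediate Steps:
X = 7/2 (X = 4 - 1/2 = 7/2 ≈ 3.5000)
r(y) = 6
r(X)*386 = 6*386 = 2316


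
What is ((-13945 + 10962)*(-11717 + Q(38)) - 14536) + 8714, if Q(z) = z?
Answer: 34832635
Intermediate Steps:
((-13945 + 10962)*(-11717 + Q(38)) - 14536) + 8714 = ((-13945 + 10962)*(-11717 + 38) - 14536) + 8714 = (-2983*(-11679) - 14536) + 8714 = (34838457 - 14536) + 8714 = 34823921 + 8714 = 34832635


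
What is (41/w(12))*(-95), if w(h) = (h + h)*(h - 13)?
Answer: 3895/24 ≈ 162.29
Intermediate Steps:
w(h) = 2*h*(-13 + h) (w(h) = (2*h)*(-13 + h) = 2*h*(-13 + h))
(41/w(12))*(-95) = (41/(2*12*(-13 + 12)))*(-95) = (41/(2*12*(-1)))*(-95) = (41/(-24))*(-95) = -1/24*41*(-95) = -41/24*(-95) = 3895/24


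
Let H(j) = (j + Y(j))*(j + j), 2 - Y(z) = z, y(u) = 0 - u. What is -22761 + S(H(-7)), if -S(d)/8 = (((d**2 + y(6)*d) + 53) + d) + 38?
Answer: -30881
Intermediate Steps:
y(u) = -u
Y(z) = 2 - z
H(j) = 4*j (H(j) = (j + (2 - j))*(j + j) = 2*(2*j) = 4*j)
S(d) = -728 - 8*d**2 + 40*d (S(d) = -8*((((d**2 + (-1*6)*d) + 53) + d) + 38) = -8*((((d**2 - 6*d) + 53) + d) + 38) = -8*(((53 + d**2 - 6*d) + d) + 38) = -8*((53 + d**2 - 5*d) + 38) = -8*(91 + d**2 - 5*d) = -728 - 8*d**2 + 40*d)
-22761 + S(H(-7)) = -22761 + (-728 - 8*(4*(-7))**2 + 40*(4*(-7))) = -22761 + (-728 - 8*(-28)**2 + 40*(-28)) = -22761 + (-728 - 8*784 - 1120) = -22761 + (-728 - 6272 - 1120) = -22761 - 8120 = -30881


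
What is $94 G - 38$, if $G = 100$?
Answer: $9362$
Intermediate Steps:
$94 G - 38 = 94 \cdot 100 - 38 = 9400 - 38 = 9362$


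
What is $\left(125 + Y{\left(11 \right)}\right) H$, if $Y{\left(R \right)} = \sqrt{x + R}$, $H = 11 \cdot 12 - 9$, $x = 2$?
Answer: $15375 + 123 \sqrt{13} \approx 15818.0$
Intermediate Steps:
$H = 123$ ($H = 132 - 9 = 123$)
$Y{\left(R \right)} = \sqrt{2 + R}$
$\left(125 + Y{\left(11 \right)}\right) H = \left(125 + \sqrt{2 + 11}\right) 123 = \left(125 + \sqrt{13}\right) 123 = 15375 + 123 \sqrt{13}$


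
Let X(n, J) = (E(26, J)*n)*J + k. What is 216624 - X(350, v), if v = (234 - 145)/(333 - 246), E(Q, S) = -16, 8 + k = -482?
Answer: 19387318/87 ≈ 2.2284e+5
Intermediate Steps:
k = -490 (k = -8 - 482 = -490)
v = 89/87 ≈ 1.0230
X(n, J) = -490 - 16*J*n (X(n, J) = (-16*n)*J - 490 = -16*J*n - 490 = -490 - 16*J*n)
216624 - X(350, v) = 216624 - (-490 - 16*89/87*350) = 216624 - (-490 - 498400/87) = 216624 - 1*(-541030/87) = 216624 + 541030/87 = 19387318/87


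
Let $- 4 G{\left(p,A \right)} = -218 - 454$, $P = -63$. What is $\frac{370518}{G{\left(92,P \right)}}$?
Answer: $\frac{61753}{28} \approx 2205.5$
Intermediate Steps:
$G{\left(p,A \right)} = 168$ ($G{\left(p,A \right)} = - \frac{-218 - 454}{4} = \left(- \frac{1}{4}\right) \left(-672\right) = 168$)
$\frac{370518}{G{\left(92,P \right)}} = \frac{370518}{168} = 370518 \cdot \frac{1}{168} = \frac{61753}{28}$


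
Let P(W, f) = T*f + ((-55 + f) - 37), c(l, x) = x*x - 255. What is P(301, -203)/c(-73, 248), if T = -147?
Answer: 29546/61249 ≈ 0.48239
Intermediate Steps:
c(l, x) = -255 + x² (c(l, x) = x² - 255 = -255 + x²)
P(W, f) = -92 - 146*f (P(W, f) = -147*f + ((-55 + f) - 37) = -147*f + (-92 + f) = -92 - 146*f)
P(301, -203)/c(-73, 248) = (-92 - 146*(-203))/(-255 + 248²) = (-92 + 29638)/(-255 + 61504) = 29546/61249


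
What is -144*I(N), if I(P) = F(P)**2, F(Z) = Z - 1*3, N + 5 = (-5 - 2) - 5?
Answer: -57600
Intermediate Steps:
N = -17 (N = -5 + ((-5 - 2) - 5) = -5 + (-7 - 5) = -5 - 12 = -17)
F(Z) = -3 + Z (F(Z) = Z - 3 = -3 + Z)
I(P) = (-3 + P)**2
-144*I(N) = -144*(-3 - 17)**2 = -144*(-20)**2 = -144*400 = -57600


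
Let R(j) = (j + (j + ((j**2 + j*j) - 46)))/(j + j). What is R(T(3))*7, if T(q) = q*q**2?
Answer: 5131/27 ≈ 190.04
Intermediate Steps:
T(q) = q**3
R(j) = (-46 + 2*j + 2*j**2)/(2*j) (R(j) = (j + (j + ((j**2 + j**2) - 46)))/((2*j)) = (j + (j + (2*j**2 - 46)))*(1/(2*j)) = (j + (j + (-46 + 2*j**2)))*(1/(2*j)) = (j + (-46 + j + 2*j**2))*(1/(2*j)) = (-46 + 2*j + 2*j**2)*(1/(2*j)) = (-46 + 2*j + 2*j**2)/(2*j))
R(T(3))*7 = (1 + 3**3 - 23/(3**3))*7 = (1 + 27 - 23/27)*7 = (733/27)*7 = 5131/27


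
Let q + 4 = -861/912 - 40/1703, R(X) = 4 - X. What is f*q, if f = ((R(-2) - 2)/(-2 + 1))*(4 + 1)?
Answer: 12858845/129428 ≈ 99.351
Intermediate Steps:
f = -20 (f = (((4 - 1*(-2)) - 2)/(-2 + 1))*(4 + 1) = (((4 + 2) - 2)/(-1))*5 = ((6 - 2)*(-1))*5 = (4*(-1))*5 = -4*5 = -20)
q = -2571769/517712 (q = -4 + (-861/912 - 40/1703) = -4 + (-861*1/912 - 40*1/1703) = -4 + (-287/304 - 40/1703) = -4 - 500921/517712 = -2571769/517712 ≈ -4.9676)
f*q = -20*(-2571769/517712) = 12858845/129428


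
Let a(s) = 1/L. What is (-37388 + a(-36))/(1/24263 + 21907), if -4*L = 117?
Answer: -53068033600/31094478207 ≈ -1.7067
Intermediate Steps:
L = -117/4 (L = -¼*117 = -117/4 ≈ -29.250)
a(s) = -4/117 (a(s) = 1/(-117/4) = -4/117)
(-37388 + a(-36))/(1/24263 + 21907) = (-37388 - 4/117)/(1/24263 + 21907) = -4374400/(117*(1/24263 + 21907)) = -4374400/(117*531529542/24263) = -4374400/117*24263/531529542 = -53068033600/31094478207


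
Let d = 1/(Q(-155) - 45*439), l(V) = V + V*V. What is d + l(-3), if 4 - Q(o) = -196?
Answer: 117329/19555 ≈ 5.9999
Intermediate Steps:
Q(o) = 200 (Q(o) = 4 - 1*(-196) = 4 + 196 = 200)
l(V) = V + V**2
d = -1/19555 (d = 1/(200 - 45*439) = 1/(200 - 19755) = 1/(-19555) = -1/19555 ≈ -5.1138e-5)
d + l(-3) = -1/19555 - 3*(1 - 3) = -1/19555 - 3*(-2) = -1/19555 + 6 = 117329/19555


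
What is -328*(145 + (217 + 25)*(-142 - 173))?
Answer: 24955880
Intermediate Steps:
-328*(145 + (217 + 25)*(-142 - 173)) = -328*(145 + 242*(-315)) = -328*(145 - 76230) = -328*(-76085) = 24955880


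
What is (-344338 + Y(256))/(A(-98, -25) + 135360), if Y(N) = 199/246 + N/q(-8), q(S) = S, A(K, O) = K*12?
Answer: -84714821/33009264 ≈ -2.5664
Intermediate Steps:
A(K, O) = 12*K
Y(N) = 199/246 - N/8 (Y(N) = 199/246 + N/(-8) = 199*(1/246) + N*(-⅛) = 199/246 - N/8)
(-344338 + Y(256))/(A(-98, -25) + 135360) = (-344338 + (199/246 - ⅛*256))/(12*(-98) + 135360) = (-344338 + (199/246 - 32))/(-1176 + 135360) = (-344338 - 7673/246)/134184 = -84714821/246*1/134184 = -84714821/33009264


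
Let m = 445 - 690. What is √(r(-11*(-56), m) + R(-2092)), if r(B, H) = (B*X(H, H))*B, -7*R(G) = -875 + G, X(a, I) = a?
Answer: I*√4555348511/7 ≈ 9641.9*I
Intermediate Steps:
m = -245
R(G) = 125 - G/7 (R(G) = -(-875 + G)/7 = 125 - G/7)
r(B, H) = H*B² (r(B, H) = (B*H)*B = H*B²)
√(r(-11*(-56), m) + R(-2092)) = √(-245*(-11*(-56))² + (125 - ⅐*(-2092))) = √(-245*616² + (125 + 2092/7)) = √(-245*379456 + 2967/7) = √(-92966720 + 2967/7) = √(-650764073/7) = I*√4555348511/7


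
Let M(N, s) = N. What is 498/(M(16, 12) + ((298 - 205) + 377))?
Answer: 83/81 ≈ 1.0247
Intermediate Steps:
498/(M(16, 12) + ((298 - 205) + 377)) = 498/(16 + ((298 - 205) + 377)) = 498/(16 + (93 + 377)) = 498/(16 + 470) = 498/486 = (1/486)*498 = 83/81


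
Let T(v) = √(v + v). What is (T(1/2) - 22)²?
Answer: 441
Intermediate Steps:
T(v) = √2*√v (T(v) = √(2*v) = √2*√v)
(T(1/2) - 22)² = (√2*√(1/2) - 22)² = (√2*√(½) - 22)² = (√2*(√2/2) - 22)² = (1 - 22)² = (-21)² = 441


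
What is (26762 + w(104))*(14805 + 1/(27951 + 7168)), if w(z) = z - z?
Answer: 13914548534552/35119 ≈ 3.9621e+8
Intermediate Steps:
w(z) = 0
(26762 + w(104))*(14805 + 1/(27951 + 7168)) = (26762 + 0)*(14805 + 1/(27951 + 7168)) = 26762*(14805 + 1/35119) = 26762*(519936796/35119) = 13914548534552/35119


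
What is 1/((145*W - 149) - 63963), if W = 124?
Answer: -1/46132 ≈ -2.1677e-5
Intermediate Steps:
1/((145*W - 149) - 63963) = 1/((145*124 - 149) - 63963) = 1/((17980 - 149) - 63963) = 1/(17831 - 63963) = 1/(-46132) = -1/46132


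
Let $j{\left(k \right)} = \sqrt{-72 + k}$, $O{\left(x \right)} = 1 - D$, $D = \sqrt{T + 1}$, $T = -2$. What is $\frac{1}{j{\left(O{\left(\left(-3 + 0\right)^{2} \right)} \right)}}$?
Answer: $\frac{1}{\sqrt{-71 - i}} \approx 0.0008357 + 0.11867 i$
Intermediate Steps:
$D = i$ ($D = \sqrt{-2 + 1} = \sqrt{-1} = i \approx 1.0 i$)
$O{\left(x \right)} = 1 - i$
$\frac{1}{j{\left(O{\left(\left(-3 + 0\right)^{2} \right)} \right)}} = \frac{1}{\sqrt{-72 + \left(1 - i\right)}} = \frac{1}{\sqrt{-71 - i}}$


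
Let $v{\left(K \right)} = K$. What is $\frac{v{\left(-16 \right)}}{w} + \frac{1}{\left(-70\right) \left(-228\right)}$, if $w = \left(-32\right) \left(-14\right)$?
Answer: $- \frac{569}{15960} \approx -0.035652$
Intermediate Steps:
$w = 448$
$\frac{v{\left(-16 \right)}}{w} + \frac{1}{\left(-70\right) \left(-228\right)} = - \frac{16}{448} + \frac{1}{\left(-70\right) \left(-228\right)} = \left(-16\right) \frac{1}{448} - - \frac{1}{15960} = - \frac{1}{28} + \frac{1}{15960} = - \frac{569}{15960}$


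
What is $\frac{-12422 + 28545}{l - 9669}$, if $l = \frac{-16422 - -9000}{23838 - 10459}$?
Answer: $- \frac{215709617}{129368973} \approx -1.6674$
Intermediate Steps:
$l = - \frac{7422}{13379}$ ($l = \frac{-16422 + 9000}{13379} = \left(-7422\right) \frac{1}{13379} = - \frac{7422}{13379} \approx -0.55475$)
$\frac{-12422 + 28545}{l - 9669} = \frac{-12422 + 28545}{- \frac{7422}{13379} - 9669} = \frac{16123}{- \frac{129368973}{13379}} = 16123 \left(- \frac{13379}{129368973}\right) = - \frac{215709617}{129368973}$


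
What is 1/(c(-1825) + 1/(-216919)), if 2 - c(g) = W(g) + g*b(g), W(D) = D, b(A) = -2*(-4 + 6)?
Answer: -216919/1187197688 ≈ -0.00018272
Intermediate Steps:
b(A) = -4 (b(A) = -2*2 = -4)
c(g) = 2 + 3*g (c(g) = 2 - (g + g*(-4)) = 2 - (g - 4*g) = 2 - (-3)*g = 2 + 3*g)
1/(c(-1825) + 1/(-216919)) = 1/((2 + 3*(-1825)) + 1/(-216919)) = 1/((2 - 5475) - 1/216919) = 1/(-5473 - 1/216919) = 1/(-1187197688/216919) = -216919/1187197688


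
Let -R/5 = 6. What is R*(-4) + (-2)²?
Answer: 124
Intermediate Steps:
R = -30 (R = -5*6 = -30)
R*(-4) + (-2)² = -30*(-4) + (-2)² = 120 + 4 = 124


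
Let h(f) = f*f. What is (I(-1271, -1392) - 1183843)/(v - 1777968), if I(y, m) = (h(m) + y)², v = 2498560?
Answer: 1874808333303/360296 ≈ 5.2035e+6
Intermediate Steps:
h(f) = f²
I(y, m) = (y + m²)² (I(y, m) = (m² + y)² = (y + m²)²)
(I(-1271, -1392) - 1183843)/(v - 1777968) = ((-1271 + (-1392)²)² - 1183843)/(2498560 - 1777968) = ((-1271 + 1937664)² - 1183843)/720592 = (1936393² - 1183843)*(1/720592) = (3749617850449 - 1183843)*(1/720592) = 3749616666606*(1/720592) = 1874808333303/360296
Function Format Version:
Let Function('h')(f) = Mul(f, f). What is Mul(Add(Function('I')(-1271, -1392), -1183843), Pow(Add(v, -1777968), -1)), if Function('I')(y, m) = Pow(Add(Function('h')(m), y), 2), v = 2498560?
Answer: Rational(1874808333303, 360296) ≈ 5.2035e+6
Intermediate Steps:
Function('h')(f) = Pow(f, 2)
Function('I')(y, m) = Pow(Add(y, Pow(m, 2)), 2) (Function('I')(y, m) = Pow(Add(Pow(m, 2), y), 2) = Pow(Add(y, Pow(m, 2)), 2))
Mul(Add(Function('I')(-1271, -1392), -1183843), Pow(Add(v, -1777968), -1)) = Mul(Add(Pow(Add(-1271, Pow(-1392, 2)), 2), -1183843), Pow(Add(2498560, -1777968), -1)) = Mul(Add(Pow(Add(-1271, 1937664), 2), -1183843), Pow(720592, -1)) = Mul(Add(Pow(1936393, 2), -1183843), Rational(1, 720592)) = Mul(Add(3749617850449, -1183843), Rational(1, 720592)) = Mul(3749616666606, Rational(1, 720592)) = Rational(1874808333303, 360296)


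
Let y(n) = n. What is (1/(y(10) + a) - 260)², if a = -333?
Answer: 7052808361/104329 ≈ 67602.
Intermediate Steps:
(1/(y(10) + a) - 260)² = (1/(10 - 333) - 260)² = (1/(-323) - 260)² = (-1/323 - 260)² = (-83981/323)² = 7052808361/104329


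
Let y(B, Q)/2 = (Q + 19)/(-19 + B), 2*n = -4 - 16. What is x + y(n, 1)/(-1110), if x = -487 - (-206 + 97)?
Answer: -1216778/3219 ≈ -378.00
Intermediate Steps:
x = -378 (x = -487 - 1*(-109) = -487 + 109 = -378)
n = -10 (n = (-4 - 16)/2 = (½)*(-20) = -10)
y(B, Q) = 2*(19 + Q)/(-19 + B) (y(B, Q) = 2*((Q + 19)/(-19 + B)) = 2*((19 + Q)/(-19 + B)) = 2*(19 + Q)/(-19 + B))
x + y(n, 1)/(-1110) = -378 + (2*(19 + 1)/(-19 - 10))/(-1110) = -378 - 20/(555*(-29)) = -378 - (-1)*20/(555*29) = -378 - 1/1110*(-40/29) = -378 + 4/3219 = -1216778/3219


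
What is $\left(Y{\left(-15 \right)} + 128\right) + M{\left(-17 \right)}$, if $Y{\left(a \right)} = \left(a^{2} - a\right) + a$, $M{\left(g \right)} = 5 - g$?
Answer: $375$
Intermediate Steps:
$Y{\left(a \right)} = a^{2}$
$\left(Y{\left(-15 \right)} + 128\right) + M{\left(-17 \right)} = \left(\left(-15\right)^{2} + 128\right) + \left(5 - -17\right) = \left(225 + 128\right) + \left(5 + 17\right) = 353 + 22 = 375$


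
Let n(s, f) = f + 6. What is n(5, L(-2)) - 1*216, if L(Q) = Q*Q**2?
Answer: -218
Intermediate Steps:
L(Q) = Q**3
n(s, f) = 6 + f
n(5, L(-2)) - 1*216 = (6 + (-2)**3) - 1*216 = (6 - 8) - 216 = -2 - 216 = -218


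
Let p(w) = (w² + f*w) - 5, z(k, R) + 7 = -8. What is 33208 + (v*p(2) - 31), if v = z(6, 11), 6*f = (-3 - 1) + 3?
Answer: 33197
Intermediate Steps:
z(k, R) = -15 (z(k, R) = -7 - 8 = -15)
f = -⅙ (f = ((-3 - 1) + 3)/6 = (-4 + 3)/6 = (⅙)*(-1) = -⅙ ≈ -0.16667)
p(w) = -5 + w² - w/6 (p(w) = (w² - w/6) - 5 = -5 + w² - w/6)
v = -15
33208 + (v*p(2) - 31) = 33208 + (-15*(-5 + 2² - ⅙*2) - 31) = 33208 + (-15*(-5 + 4 - ⅓) - 31) = 33208 + (-15*(-4/3) - 31) = 33208 + (20 - 31) = 33208 - 11 = 33197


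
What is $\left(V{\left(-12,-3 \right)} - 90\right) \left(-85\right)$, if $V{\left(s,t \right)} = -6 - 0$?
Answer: $8160$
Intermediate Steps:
$V{\left(s,t \right)} = -6$ ($V{\left(s,t \right)} = -6 + 0 = -6$)
$\left(V{\left(-12,-3 \right)} - 90\right) \left(-85\right) = \left(-6 - 90\right) \left(-85\right) = \left(-96\right) \left(-85\right) = 8160$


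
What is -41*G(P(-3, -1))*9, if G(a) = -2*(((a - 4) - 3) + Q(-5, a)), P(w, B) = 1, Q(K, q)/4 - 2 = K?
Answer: -13284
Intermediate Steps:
Q(K, q) = 8 + 4*K
G(a) = 38 - 2*a (G(a) = -2*(((a - 4) - 3) + (8 + 4*(-5))) = -2*(((-4 + a) - 3) + (8 - 20)) = -2*((-7 + a) - 12) = -2*(-19 + a) = 38 - 2*a)
-41*G(P(-3, -1))*9 = -41*(38 - 2*1)*9 = -41*(38 - 2)*9 = -41*36*9 = -1476*9 = -13284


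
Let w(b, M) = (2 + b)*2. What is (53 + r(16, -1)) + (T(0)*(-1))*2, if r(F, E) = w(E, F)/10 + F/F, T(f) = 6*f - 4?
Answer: 311/5 ≈ 62.200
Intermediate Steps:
T(f) = -4 + 6*f
w(b, M) = 4 + 2*b
r(F, E) = 7/5 + E/5 (r(F, E) = (4 + 2*E)/10 + F/F = (4 + 2*E)*(⅒) + 1 = (⅖ + E/5) + 1 = 7/5 + E/5)
(53 + r(16, -1)) + (T(0)*(-1))*2 = (53 + (7/5 + (⅕)*(-1))) + ((-4 + 6*0)*(-1))*2 = (53 + (7/5 - ⅕)) + ((-4 + 0)*(-1))*2 = (53 + 6/5) - 4*(-1)*2 = 271/5 + 4*2 = 271/5 + 8 = 311/5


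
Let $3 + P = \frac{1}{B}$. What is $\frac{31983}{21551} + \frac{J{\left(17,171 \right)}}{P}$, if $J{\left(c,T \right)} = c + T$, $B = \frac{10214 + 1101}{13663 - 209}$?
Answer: $- \frac{1457688857}{14245211} \approx -102.33$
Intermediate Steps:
$B = \frac{365}{434}$ ($B = \frac{11315}{13454} = 11315 \cdot \frac{1}{13454} = \frac{365}{434} \approx 0.84101$)
$J{\left(c,T \right)} = T + c$
$P = - \frac{661}{365}$ ($P = -3 + \frac{1}{\frac{365}{434}} = -3 + \frac{434}{365} = - \frac{661}{365} \approx -1.811$)
$\frac{31983}{21551} + \frac{J{\left(17,171 \right)}}{P} = \frac{31983}{21551} + \frac{171 + 17}{- \frac{661}{365}} = 31983 \cdot \frac{1}{21551} + 188 \left(- \frac{365}{661}\right) = \frac{31983}{21551} - \frac{68620}{661} = - \frac{1457688857}{14245211}$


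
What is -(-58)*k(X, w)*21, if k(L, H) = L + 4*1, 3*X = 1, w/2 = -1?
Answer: 5278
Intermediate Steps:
w = -2 (w = 2*(-1) = -2)
X = ⅓ (X = (⅓)*1 = ⅓ ≈ 0.33333)
k(L, H) = 4 + L (k(L, H) = L + 4 = 4 + L)
-(-58)*k(X, w)*21 = -(-58)*(4 + ⅓)*21 = -(-58)*13/3*21 = -29*(-26/3)*21 = (754/3)*21 = 5278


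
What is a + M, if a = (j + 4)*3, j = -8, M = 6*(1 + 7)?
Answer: 36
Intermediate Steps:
M = 48 (M = 6*8 = 48)
a = -12 (a = (-8 + 4)*3 = -4*3 = -12)
a + M = -12 + 48 = 36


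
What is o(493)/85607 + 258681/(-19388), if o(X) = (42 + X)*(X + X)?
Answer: -11917540487/1659748516 ≈ -7.1803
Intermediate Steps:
o(X) = 2*X*(42 + X) (o(X) = (42 + X)*(2*X) = 2*X*(42 + X))
o(493)/85607 + 258681/(-19388) = (2*493*(42 + 493))/85607 + 258681/(-19388) = (2*493*535)*(1/85607) + 258681*(-1/19388) = 527510*(1/85607) - 258681/19388 = 527510/85607 - 258681/19388 = -11917540487/1659748516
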